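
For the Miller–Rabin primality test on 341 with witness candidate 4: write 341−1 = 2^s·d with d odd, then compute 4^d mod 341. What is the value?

341 − 1 = 340 = 2^2 · 85, so d = 85.
4^1 ≡ 4 (mod 341)
4^2 ≡ 4^2 = 16 ≡ 16 (mod 341)
4^4 ≡ 16^2 = 256 ≡ 256 (mod 341)
4^8 ≡ 256^2 = 65536 ≡ 64 (mod 341)
4^16 ≡ 64^2 = 4096 ≡ 4 (mod 341)
4^32 ≡ 4^2 = 16 ≡ 16 (mod 341)
4^64 ≡ 16^2 = 256 ≡ 256 (mod 341)
85 = 64 + 16 + 4 + 1 in binary powers of 2.
So 4^85 ≡ 256 · 4 · 256 · 4 ≡ 1 (mod 341).
Since 4^d ≡ 1 (mod 341), base 4 does not prove 341 composite.

1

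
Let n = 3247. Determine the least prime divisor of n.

17

3247 is odd.
Digit sum 16, not divisible by 3.
Ends in 7: not divisible by 5.
7: 3247 = 7·463 + 6
11: 3247 = 11·295 + 2
13: 3247 = 13·249 + 10
17: 3247 = 17·191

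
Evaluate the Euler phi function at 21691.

21384

Factor: 21691 = 109 · 199.
φ(21691) = (109−1) · (199−1) = 108 · 198 = 21384.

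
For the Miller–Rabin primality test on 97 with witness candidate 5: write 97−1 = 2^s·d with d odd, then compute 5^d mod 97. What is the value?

28

97 − 1 = 96 = 2^5 · 3, so d = 3.
5^1 ≡ 5 (mod 97)
5^2 ≡ 5^2 = 25 ≡ 25 (mod 97)
3 = 2 + 1 in binary powers of 2.
So 5^3 ≡ 25 · 5 ≡ 28 (mod 97).
Squaring chain: 28 → 8 → 64 → 22 → 96; reaches −1, so base 5 does not prove 97 composite.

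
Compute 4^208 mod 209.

4^1 ≡ 4 (mod 209)
4^2 ≡ 4^2 = 16 ≡ 16 (mod 209)
4^4 ≡ 16^2 = 256 ≡ 47 (mod 209)
4^8 ≡ 47^2 = 2209 ≡ 119 (mod 209)
4^16 ≡ 119^2 = 14161 ≡ 158 (mod 209)
4^32 ≡ 158^2 = 24964 ≡ 93 (mod 209)
4^64 ≡ 93^2 = 8649 ≡ 80 (mod 209)
4^128 ≡ 80^2 = 6400 ≡ 130 (mod 209)
208 = 128 + 64 + 16 in binary powers of 2.
So 4^208 ≡ 130 · 80 · 158 ≡ 42 (mod 209).
Since 42 ≠ 1, base 4 is a Fermat witness: 209 is composite.

42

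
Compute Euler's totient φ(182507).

Factor: 182507 = 13 · 101 · 139.
φ(182507) = (13−1) · (101−1) · (139−1) = 12 · 100 · 138 = 165600.

165600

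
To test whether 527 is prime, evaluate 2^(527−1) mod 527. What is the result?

2^1 ≡ 2 (mod 527)
2^2 ≡ 2^2 = 4 ≡ 4 (mod 527)
2^4 ≡ 4^2 = 16 ≡ 16 (mod 527)
2^8 ≡ 16^2 = 256 ≡ 256 (mod 527)
2^16 ≡ 256^2 = 65536 ≡ 188 (mod 527)
2^32 ≡ 188^2 = 35344 ≡ 35 (mod 527)
2^64 ≡ 35^2 = 1225 ≡ 171 (mod 527)
2^128 ≡ 171^2 = 29241 ≡ 256 (mod 527)
2^256 ≡ 256^2 = 65536 ≡ 188 (mod 527)
2^512 ≡ 188^2 = 35344 ≡ 35 (mod 527)
526 = 512 + 8 + 4 + 2 in binary powers of 2.
So 2^526 ≡ 35 · 256 · 16 · 4 ≡ 64 (mod 527).
Since 64 ≠ 1, base 2 is a Fermat witness: 527 is composite.

64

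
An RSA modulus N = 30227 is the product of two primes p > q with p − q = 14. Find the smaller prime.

167

Since p = q + 14, we have 30227 = q(q + 14), so q² + 14q − 30227 = 0.
Discriminant: 14² + 4·30227 = 196 + 120908 = 121104; √121104 = 348.
q = (−14 + 348)/2 = 167, and p = q + 14 = 181.
Check: 167 · 181 = 30227.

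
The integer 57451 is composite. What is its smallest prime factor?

73

57451 is odd.
Digit sum 22, not divisible by 3.
Ends in 1: not divisible by 5.
7: 57451 = 7·8207 + 2
11: 57451 = 11·5222 + 9
13: 57451 = 13·4419 + 4
17: 57451 = 17·3379 + 8
19: 57451 = 19·3023 + 14
23: 57451 = 23·2497 + 20
29: 57451 = 29·1981 + 2
31: 57451 = 31·1853 + 8
37: 57451 = 37·1552 + 27
41: 57451 = 41·1401 + 10
43: 57451 = 43·1336 + 3
47: 57451 = 47·1222 + 17
53: 57451 = 53·1083 + 52
59: 57451 = 59·973 + 44
61: 57451 = 61·941 + 50
67: 57451 = 67·857 + 32
71: 57451 = 71·809 + 12
73: 57451 = 73·787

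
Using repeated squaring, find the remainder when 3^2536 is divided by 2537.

969

3^1 ≡ 3 (mod 2537)
3^2 ≡ 3^2 = 9 ≡ 9 (mod 2537)
3^4 ≡ 9^2 = 81 ≡ 81 (mod 2537)
3^8 ≡ 81^2 = 6561 ≡ 1487 (mod 2537)
3^16 ≡ 1487^2 = 2211169 ≡ 1442 (mod 2537)
3^32 ≡ 1442^2 = 2079364 ≡ 1561 (mod 2537)
3^64 ≡ 1561^2 = 2436721 ≡ 1201 (mod 2537)
3^128 ≡ 1201^2 = 1442401 ≡ 1385 (mod 2537)
3^256 ≡ 1385^2 = 1918225 ≡ 253 (mod 2537)
3^512 ≡ 253^2 = 64009 ≡ 584 (mod 2537)
3^1024 ≡ 584^2 = 341056 ≡ 1098 (mod 2537)
3^2048 ≡ 1098^2 = 1205604 ≡ 529 (mod 2537)
2536 = 2048 + 256 + 128 + 64 + 32 + 8 in binary powers of 2.
So 3^2536 ≡ 529 · 253 · 1385 · 1201 · 1561 · 1487 ≡ 969 (mod 2537).
Since 969 ≠ 1, base 3 is a Fermat witness: 2537 is composite.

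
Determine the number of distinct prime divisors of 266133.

5

266133 = 3 · 88711
88711 = 7 · 12673
12673 = 19 · 667
667 = 23 · 29
266133 = 3 · 7 · 19 · 23 · 29, which has 5 distinct prime factors.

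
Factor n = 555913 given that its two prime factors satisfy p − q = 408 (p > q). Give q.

Since p = q + 408, we have 555913 = q(q + 408), so q² + 408q − 555913 = 0.
Discriminant: 408² + 4·555913 = 166464 + 2223652 = 2390116; √2390116 = 1546.
q = (−408 + 1546)/2 = 569, and p = q + 408 = 977.
Check: 569 · 977 = 555913.

569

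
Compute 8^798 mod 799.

8^1 ≡ 8 (mod 799)
8^2 ≡ 8^2 = 64 ≡ 64 (mod 799)
8^4 ≡ 64^2 = 4096 ≡ 101 (mod 799)
8^8 ≡ 101^2 = 10201 ≡ 613 (mod 799)
8^16 ≡ 613^2 = 375769 ≡ 239 (mod 799)
8^32 ≡ 239^2 = 57121 ≡ 392 (mod 799)
8^64 ≡ 392^2 = 153664 ≡ 256 (mod 799)
8^128 ≡ 256^2 = 65536 ≡ 18 (mod 799)
8^256 ≡ 18^2 = 324 ≡ 324 (mod 799)
8^512 ≡ 324^2 = 104976 ≡ 307 (mod 799)
798 = 512 + 256 + 16 + 8 + 4 + 2 in binary powers of 2.
So 8^798 ≡ 307 · 324 · 239 · 613 · 101 · 64 ≡ 4 (mod 799).
Since 4 ≠ 1, base 8 is a Fermat witness: 799 is composite.

4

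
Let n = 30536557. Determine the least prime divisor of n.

73

30536557 is odd.
Digit sum 34, not divisible by 3.
Ends in 7: not divisible by 5.
7: 30536557 = 7·4362365 + 2
11: 30536557 = 11·2776050 + 7
13: 30536557 = 13·2348965 + 12
17: 30536557 = 17·1796268 + 1
19: 30536557 = 19·1607187 + 4
23: 30536557 = 23·1327676 + 9
29: 30536557 = 29·1052984 + 21
31: 30536557 = 31·985050 + 7
37: 30536557 = 37·825312 + 13
41: 30536557 = 41·744794 + 3
43: 30536557 = 43·710152 + 21
47: 30536557 = 47·649713 + 46
53: 30536557 = 53·576161 + 24
59: 30536557 = 59·517568 + 45
61: 30536557 = 61·500599 + 18
67: 30536557 = 67·455769 + 34
71: 30536557 = 71·430092 + 25
73: 30536557 = 73·418309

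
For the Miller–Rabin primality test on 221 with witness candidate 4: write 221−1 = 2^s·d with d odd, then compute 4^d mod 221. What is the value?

30

221 − 1 = 220 = 2^2 · 55, so d = 55.
4^1 ≡ 4 (mod 221)
4^2 ≡ 4^2 = 16 ≡ 16 (mod 221)
4^4 ≡ 16^2 = 256 ≡ 35 (mod 221)
4^8 ≡ 35^2 = 1225 ≡ 120 (mod 221)
4^16 ≡ 120^2 = 14400 ≡ 35 (mod 221)
4^32 ≡ 35^2 = 1225 ≡ 120 (mod 221)
55 = 32 + 16 + 4 + 2 + 1 in binary powers of 2.
So 4^55 ≡ 120 · 35 · 35 · 16 · 4 ≡ 30 (mod 221).
Squaring chain: 30 → 16; never reaches −1, so base 4 is a Miller–Rabin witness that 221 is composite.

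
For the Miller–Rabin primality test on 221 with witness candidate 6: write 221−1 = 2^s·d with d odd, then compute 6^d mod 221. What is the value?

221 − 1 = 220 = 2^2 · 55, so d = 55.
6^1 ≡ 6 (mod 221)
6^2 ≡ 6^2 = 36 ≡ 36 (mod 221)
6^4 ≡ 36^2 = 1296 ≡ 191 (mod 221)
6^8 ≡ 191^2 = 36481 ≡ 16 (mod 221)
6^16 ≡ 16^2 = 256 ≡ 35 (mod 221)
6^32 ≡ 35^2 = 1225 ≡ 120 (mod 221)
55 = 32 + 16 + 4 + 2 + 1 in binary powers of 2.
So 6^55 ≡ 120 · 35 · 191 · 36 · 6 ≡ 150 (mod 221).
Squaring chain: 150 → 179; never reaches −1, so base 6 is a Miller–Rabin witness that 221 is composite.

150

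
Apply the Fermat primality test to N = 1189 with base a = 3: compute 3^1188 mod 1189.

3^1 ≡ 3 (mod 1189)
3^2 ≡ 3^2 = 9 ≡ 9 (mod 1189)
3^4 ≡ 9^2 = 81 ≡ 81 (mod 1189)
3^8 ≡ 81^2 = 6561 ≡ 616 (mod 1189)
3^16 ≡ 616^2 = 379456 ≡ 165 (mod 1189)
3^32 ≡ 165^2 = 27225 ≡ 1067 (mod 1189)
3^64 ≡ 1067^2 = 1138489 ≡ 616 (mod 1189)
3^128 ≡ 616^2 = 379456 ≡ 165 (mod 1189)
3^256 ≡ 165^2 = 27225 ≡ 1067 (mod 1189)
3^512 ≡ 1067^2 = 1138489 ≡ 616 (mod 1189)
3^1024 ≡ 616^2 = 379456 ≡ 165 (mod 1189)
1188 = 1024 + 128 + 32 + 4 in binary powers of 2.
So 3^1188 ≡ 165 · 165 · 1067 · 81 ≡ 1147 (mod 1189).
Since 1147 ≠ 1, base 3 is a Fermat witness: 1189 is composite.

1147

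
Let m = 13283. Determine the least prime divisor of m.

13283 is odd.
Digit sum 17, not divisible by 3.
Ends in 3: not divisible by 5.
7: 13283 = 7·1897 + 4
11: 13283 = 11·1207 + 6
13: 13283 = 13·1021 + 10
17: 13283 = 17·781 + 6
19: 13283 = 19·699 + 2
23: 13283 = 23·577 + 12
29: 13283 = 29·458 + 1
31: 13283 = 31·428 + 15
37: 13283 = 37·359

37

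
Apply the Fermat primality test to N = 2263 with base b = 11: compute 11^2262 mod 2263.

2093

11^1 ≡ 11 (mod 2263)
11^2 ≡ 11^2 = 121 ≡ 121 (mod 2263)
11^4 ≡ 121^2 = 14641 ≡ 1063 (mod 2263)
11^8 ≡ 1063^2 = 1129969 ≡ 732 (mod 2263)
11^16 ≡ 732^2 = 535824 ≡ 1756 (mod 2263)
11^32 ≡ 1756^2 = 3083536 ≡ 1330 (mod 2263)
11^64 ≡ 1330^2 = 1768900 ≡ 1497 (mod 2263)
11^128 ≡ 1497^2 = 2241009 ≡ 639 (mod 2263)
11^256 ≡ 639^2 = 408321 ≡ 981 (mod 2263)
11^512 ≡ 981^2 = 962361 ≡ 586 (mod 2263)
11^1024 ≡ 586^2 = 343396 ≡ 1683 (mod 2263)
11^2048 ≡ 1683^2 = 2832489 ≡ 1476 (mod 2263)
2262 = 2048 + 128 + 64 + 16 + 4 + 2 in binary powers of 2.
So 11^2262 ≡ 1476 · 639 · 1497 · 1756 · 1063 · 121 ≡ 2093 (mod 2263).
Since 2093 ≠ 1, base 11 is a Fermat witness: 2263 is composite.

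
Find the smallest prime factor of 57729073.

83

57729073 is odd.
Digit sum 40, not divisible by 3.
Ends in 3: not divisible by 5.
7: 57729073 = 7·8247010 + 3
11: 57729073 = 11·5248097 + 6
13: 57729073 = 13·4440697 + 12
17: 57729073 = 17·3395827 + 14
19: 57729073 = 19·3038372 + 5
23: 57729073 = 23·2509959 + 16
29: 57729073 = 29·1990657 + 20
31: 57729073 = 31·1862228 + 5
37: 57729073 = 37·1560245 + 8
41: 57729073 = 41·1408026 + 7
43: 57729073 = 43·1342536 + 25
47: 57729073 = 47·1228278 + 7
53: 57729073 = 53·1089227 + 42
59: 57729073 = 59·978458 + 51
61: 57729073 = 61·946378 + 15
67: 57729073 = 67·861627 + 64
71: 57729073 = 71·813085 + 38
73: 57729073 = 73·790809 + 16
79: 57729073 = 79·730747 + 60
83: 57729073 = 83·695531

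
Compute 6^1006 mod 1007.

6^1 ≡ 6 (mod 1007)
6^2 ≡ 6^2 = 36 ≡ 36 (mod 1007)
6^4 ≡ 36^2 = 1296 ≡ 289 (mod 1007)
6^8 ≡ 289^2 = 83521 ≡ 947 (mod 1007)
6^16 ≡ 947^2 = 896809 ≡ 579 (mod 1007)
6^32 ≡ 579^2 = 335241 ≡ 917 (mod 1007)
6^64 ≡ 917^2 = 840889 ≡ 44 (mod 1007)
6^128 ≡ 44^2 = 1936 ≡ 929 (mod 1007)
6^256 ≡ 929^2 = 863041 ≡ 42 (mod 1007)
6^512 ≡ 42^2 = 1764 ≡ 757 (mod 1007)
1006 = 512 + 256 + 128 + 64 + 32 + 8 + 4 + 2 in binary powers of 2.
So 6^1006 ≡ 757 · 42 · 929 · 44 · 917 · 947 · 289 · 36 ≡ 598 (mod 1007).
Since 598 ≠ 1, base 6 is a Fermat witness: 1007 is composite.

598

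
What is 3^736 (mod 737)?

3^1 ≡ 3 (mod 737)
3^2 ≡ 3^2 = 9 ≡ 9 (mod 737)
3^4 ≡ 9^2 = 81 ≡ 81 (mod 737)
3^8 ≡ 81^2 = 6561 ≡ 665 (mod 737)
3^16 ≡ 665^2 = 442225 ≡ 25 (mod 737)
3^32 ≡ 25^2 = 625 ≡ 625 (mod 737)
3^64 ≡ 625^2 = 390625 ≡ 15 (mod 737)
3^128 ≡ 15^2 = 225 ≡ 225 (mod 737)
3^256 ≡ 225^2 = 50625 ≡ 509 (mod 737)
3^512 ≡ 509^2 = 259081 ≡ 394 (mod 737)
736 = 512 + 128 + 64 + 32 in binary powers of 2.
So 3^736 ≡ 394 · 225 · 15 · 625 ≡ 223 (mod 737).
Since 223 ≠ 1, base 3 is a Fermat witness: 737 is composite.

223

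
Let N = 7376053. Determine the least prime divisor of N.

89

7376053 is odd.
Digit sum 31, not divisible by 3.
Ends in 3: not divisible by 5.
7: 7376053 = 7·1053721 + 6
11: 7376053 = 11·670550 + 3
13: 7376053 = 13·567388 + 9
17: 7376053 = 17·433885 + 8
19: 7376053 = 19·388213 + 6
23: 7376053 = 23·320697 + 22
29: 7376053 = 29·254346 + 19
31: 7376053 = 31·237937 + 6
37: 7376053 = 37·199352 + 29
41: 7376053 = 41·179903 + 30
43: 7376053 = 43·171536 + 5
47: 7376053 = 47·156937 + 14
53: 7376053 = 53·139170 + 43
59: 7376053 = 59·125017 + 50
61: 7376053 = 61·120918 + 55
67: 7376053 = 67·110090 + 23
71: 7376053 = 71·103888 + 5
73: 7376053 = 73·101041 + 60
79: 7376053 = 79·93367 + 60
83: 7376053 = 83·88868 + 9
89: 7376053 = 89·82877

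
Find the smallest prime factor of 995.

5

995 is odd.
Digit sum 23, not divisible by 3.
Ends in 5: divisible by 5.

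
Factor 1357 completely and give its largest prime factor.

59

1357 = 23 · 59
59 is prime.
So 1357 = 23 · 59; the largest prime factor is 59.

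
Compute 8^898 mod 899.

8^1 ≡ 8 (mod 899)
8^2 ≡ 8^2 = 64 ≡ 64 (mod 899)
8^4 ≡ 64^2 = 4096 ≡ 500 (mod 899)
8^8 ≡ 500^2 = 250000 ≡ 78 (mod 899)
8^16 ≡ 78^2 = 6084 ≡ 690 (mod 899)
8^32 ≡ 690^2 = 476100 ≡ 529 (mod 899)
8^64 ≡ 529^2 = 279841 ≡ 252 (mod 899)
8^128 ≡ 252^2 = 63504 ≡ 574 (mod 899)
8^256 ≡ 574^2 = 329476 ≡ 442 (mod 899)
8^512 ≡ 442^2 = 195364 ≡ 281 (mod 899)
898 = 512 + 256 + 128 + 2 in binary powers of 2.
So 8^898 ≡ 281 · 442 · 574 · 64 ≡ 760 (mod 899).
Since 760 ≠ 1, base 8 is a Fermat witness: 899 is composite.

760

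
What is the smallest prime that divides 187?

187 is odd.
Digit sum 16, not divisible by 3.
Ends in 7: not divisible by 5.
7: 187 = 7·26 + 5
11: 187 = 11·17

11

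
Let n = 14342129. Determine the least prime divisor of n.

14342129 is odd.
Digit sum 26, not divisible by 3.
Ends in 9: not divisible by 5.
7: 14342129 = 7·2048875 + 4
11: 14342129 = 11·1303829 + 10
13: 14342129 = 13·1103240 + 9
17: 14342129 = 17·843654 + 11
19: 14342129 = 19·754848 + 17
23: 14342129 = 23·623570 + 19
29: 14342129 = 29·494556 + 5
31: 14342129 = 31·462649 + 10
37: 14342129 = 37·387625 + 4
41: 14342129 = 41·349808 + 1
43: 14342129 = 43·333537 + 38
47: 14342129 = 47·305151 + 32
53: 14342129 = 53·270606 + 11
59: 14342129 = 59·243086 + 55
61: 14342129 = 61·235116 + 53
67: 14342129 = 67·214061 + 42
71: 14342129 = 71·202001 + 58
73: 14342129 = 73·196467 + 38
79: 14342129 = 79·181545 + 74
83: 14342129 = 83·172796 + 61
89: 14342129 = 89·161147 + 46
97: 14342129 = 97·147857

97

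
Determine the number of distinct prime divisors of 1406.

1406 = 2 · 703
703 = 19 · 37
1406 = 2 · 19 · 37, which has 3 distinct prime factors.

3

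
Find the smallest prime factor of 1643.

31

1643 is odd.
Digit sum 14, not divisible by 3.
Ends in 3: not divisible by 5.
7: 1643 = 7·234 + 5
11: 1643 = 11·149 + 4
13: 1643 = 13·126 + 5
17: 1643 = 17·96 + 11
19: 1643 = 19·86 + 9
23: 1643 = 23·71 + 10
29: 1643 = 29·56 + 19
31: 1643 = 31·53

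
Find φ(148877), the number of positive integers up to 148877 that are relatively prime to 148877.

Factor: 148877 = 53^3.
φ(148877) = 53^2·(53−1) = 146068.

146068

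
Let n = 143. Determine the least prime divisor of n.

143 is odd.
Digit sum 8, not divisible by 3.
Ends in 3: not divisible by 5.
7: 143 = 7·20 + 3
11: 143 = 11·13

11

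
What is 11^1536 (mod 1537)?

11^1 ≡ 11 (mod 1537)
11^2 ≡ 11^2 = 121 ≡ 121 (mod 1537)
11^4 ≡ 121^2 = 14641 ≡ 808 (mod 1537)
11^8 ≡ 808^2 = 652864 ≡ 1176 (mod 1537)
11^16 ≡ 1176^2 = 1382976 ≡ 1213 (mod 1537)
11^32 ≡ 1213^2 = 1471369 ≡ 460 (mod 1537)
11^64 ≡ 460^2 = 211600 ≡ 1031 (mod 1537)
11^128 ≡ 1031^2 = 1062961 ≡ 894 (mod 1537)
11^256 ≡ 894^2 = 799236 ≡ 1533 (mod 1537)
11^512 ≡ 1533^2 = 2350089 ≡ 16 (mod 1537)
11^1024 ≡ 16^2 = 256 ≡ 256 (mod 1537)
1536 = 1024 + 512 in binary powers of 2.
So 11^1536 ≡ 256 · 16 ≡ 1022 (mod 1537).
Since 1022 ≠ 1, base 11 is a Fermat witness: 1537 is composite.

1022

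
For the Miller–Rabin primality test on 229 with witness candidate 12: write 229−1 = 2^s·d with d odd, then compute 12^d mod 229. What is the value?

229 − 1 = 228 = 2^2 · 57, so d = 57.
12^1 ≡ 12 (mod 229)
12^2 ≡ 12^2 = 144 ≡ 144 (mod 229)
12^4 ≡ 144^2 = 20736 ≡ 126 (mod 229)
12^8 ≡ 126^2 = 15876 ≡ 75 (mod 229)
12^16 ≡ 75^2 = 5625 ≡ 129 (mod 229)
12^32 ≡ 129^2 = 16641 ≡ 153 (mod 229)
57 = 32 + 16 + 8 + 1 in binary powers of 2.
So 12^57 ≡ 153 · 129 · 75 · 12 ≡ 228 (mod 229).
Since 12^d ≡ 228 (mod 229), base 12 does not prove 229 composite.

228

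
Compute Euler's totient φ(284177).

Factor: 284177 = 31 · 89 · 103.
φ(284177) = (31−1) · (89−1) · (103−1) = 30 · 88 · 102 = 269280.

269280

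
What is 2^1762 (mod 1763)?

742

2^1 ≡ 2 (mod 1763)
2^2 ≡ 2^2 = 4 ≡ 4 (mod 1763)
2^4 ≡ 4^2 = 16 ≡ 16 (mod 1763)
2^8 ≡ 16^2 = 256 ≡ 256 (mod 1763)
2^16 ≡ 256^2 = 65536 ≡ 305 (mod 1763)
2^32 ≡ 305^2 = 93025 ≡ 1349 (mod 1763)
2^64 ≡ 1349^2 = 1819801 ≡ 385 (mod 1763)
2^128 ≡ 385^2 = 148225 ≡ 133 (mod 1763)
2^256 ≡ 133^2 = 17689 ≡ 59 (mod 1763)
2^512 ≡ 59^2 = 3481 ≡ 1718 (mod 1763)
2^1024 ≡ 1718^2 = 2951524 ≡ 262 (mod 1763)
1762 = 1024 + 512 + 128 + 64 + 32 + 2 in binary powers of 2.
So 2^1762 ≡ 262 · 1718 · 133 · 385 · 1349 · 4 ≡ 742 (mod 1763).
Since 742 ≠ 1, base 2 is a Fermat witness: 1763 is composite.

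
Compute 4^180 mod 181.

4^1 ≡ 4 (mod 181)
4^2 ≡ 4^2 = 16 ≡ 16 (mod 181)
4^4 ≡ 16^2 = 256 ≡ 75 (mod 181)
4^8 ≡ 75^2 = 5625 ≡ 14 (mod 181)
4^16 ≡ 14^2 = 196 ≡ 15 (mod 181)
4^32 ≡ 15^2 = 225 ≡ 44 (mod 181)
4^64 ≡ 44^2 = 1936 ≡ 126 (mod 181)
4^128 ≡ 126^2 = 15876 ≡ 129 (mod 181)
180 = 128 + 32 + 16 + 4 in binary powers of 2.
So 4^180 ≡ 129 · 44 · 15 · 75 ≡ 1 (mod 181).
Since the result is 1, base 4 gives no evidence that 181 is composite.

1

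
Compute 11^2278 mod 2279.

471

11^1 ≡ 11 (mod 2279)
11^2 ≡ 11^2 = 121 ≡ 121 (mod 2279)
11^4 ≡ 121^2 = 14641 ≡ 967 (mod 2279)
11^8 ≡ 967^2 = 935089 ≡ 699 (mod 2279)
11^16 ≡ 699^2 = 488601 ≡ 895 (mod 2279)
11^32 ≡ 895^2 = 801025 ≡ 1096 (mod 2279)
11^64 ≡ 1096^2 = 1201216 ≡ 183 (mod 2279)
11^128 ≡ 183^2 = 33489 ≡ 1583 (mod 2279)
11^256 ≡ 1583^2 = 2505889 ≡ 1268 (mod 2279)
11^512 ≡ 1268^2 = 1607824 ≡ 1129 (mod 2279)
11^1024 ≡ 1129^2 = 1274641 ≡ 680 (mod 2279)
11^2048 ≡ 680^2 = 462400 ≡ 2042 (mod 2279)
2278 = 2048 + 128 + 64 + 32 + 4 + 2 in binary powers of 2.
So 11^2278 ≡ 2042 · 1583 · 183 · 1096 · 967 · 121 ≡ 471 (mod 2279).
Since 471 ≠ 1, base 11 is a Fermat witness: 2279 is composite.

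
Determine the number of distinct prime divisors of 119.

2

119 = 7 · 17
119 = 7 · 17, which has 2 distinct prime factors.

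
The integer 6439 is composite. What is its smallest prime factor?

47

6439 is odd.
Digit sum 22, not divisible by 3.
Ends in 9: not divisible by 5.
7: 6439 = 7·919 + 6
11: 6439 = 11·585 + 4
13: 6439 = 13·495 + 4
17: 6439 = 17·378 + 13
19: 6439 = 19·338 + 17
23: 6439 = 23·279 + 22
29: 6439 = 29·222 + 1
31: 6439 = 31·207 + 22
37: 6439 = 37·174 + 1
41: 6439 = 41·157 + 2
43: 6439 = 43·149 + 32
47: 6439 = 47·137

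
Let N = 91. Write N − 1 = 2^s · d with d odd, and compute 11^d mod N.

8

91 − 1 = 90 = 2^1 · 45, so d = 45.
11^1 ≡ 11 (mod 91)
11^2 ≡ 11^2 = 121 ≡ 30 (mod 91)
11^4 ≡ 30^2 = 900 ≡ 81 (mod 91)
11^8 ≡ 81^2 = 6561 ≡ 9 (mod 91)
11^16 ≡ 9^2 = 81 ≡ 81 (mod 91)
11^32 ≡ 81^2 = 6561 ≡ 9 (mod 91)
45 = 32 + 8 + 4 + 1 in binary powers of 2.
So 11^45 ≡ 9 · 9 · 81 · 11 ≡ 8 (mod 91).
Squaring chain: 8; never reaches −1, so base 11 is a Miller–Rabin witness that 91 is composite.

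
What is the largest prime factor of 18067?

89

18067 = 7 · 2581
2581 = 29 · 89
89 is prime.
So 18067 = 7 · 29 · 89; the largest prime factor is 89.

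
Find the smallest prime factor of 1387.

19

1387 is odd.
Digit sum 19, not divisible by 3.
Ends in 7: not divisible by 5.
7: 1387 = 7·198 + 1
11: 1387 = 11·126 + 1
13: 1387 = 13·106 + 9
17: 1387 = 17·81 + 10
19: 1387 = 19·73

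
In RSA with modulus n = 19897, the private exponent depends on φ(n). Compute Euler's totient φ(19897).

19600

Factor: 19897 = 101 · 197.
φ(19897) = (101−1) · (197−1) = 100 · 196 = 19600.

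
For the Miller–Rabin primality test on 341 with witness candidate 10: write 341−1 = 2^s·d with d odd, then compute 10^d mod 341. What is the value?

341 − 1 = 340 = 2^2 · 85, so d = 85.
10^1 ≡ 10 (mod 341)
10^2 ≡ 10^2 = 100 ≡ 100 (mod 341)
10^4 ≡ 100^2 = 10000 ≡ 111 (mod 341)
10^8 ≡ 111^2 = 12321 ≡ 45 (mod 341)
10^16 ≡ 45^2 = 2025 ≡ 320 (mod 341)
10^32 ≡ 320^2 = 102400 ≡ 100 (mod 341)
10^64 ≡ 100^2 = 10000 ≡ 111 (mod 341)
85 = 64 + 16 + 4 + 1 in binary powers of 2.
So 10^85 ≡ 111 · 320 · 111 · 10 ≡ 98 (mod 341).
Squaring chain: 98 → 56; never reaches −1, so base 10 is a Miller–Rabin witness that 341 is composite.

98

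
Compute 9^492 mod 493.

458

9^1 ≡ 9 (mod 493)
9^2 ≡ 9^2 = 81 ≡ 81 (mod 493)
9^4 ≡ 81^2 = 6561 ≡ 152 (mod 493)
9^8 ≡ 152^2 = 23104 ≡ 426 (mod 493)
9^16 ≡ 426^2 = 181476 ≡ 52 (mod 493)
9^32 ≡ 52^2 = 2704 ≡ 239 (mod 493)
9^64 ≡ 239^2 = 57121 ≡ 426 (mod 493)
9^128 ≡ 426^2 = 181476 ≡ 52 (mod 493)
9^256 ≡ 52^2 = 2704 ≡ 239 (mod 493)
492 = 256 + 128 + 64 + 32 + 8 + 4 in binary powers of 2.
So 9^492 ≡ 239 · 52 · 426 · 239 · 426 · 152 ≡ 458 (mod 493).
Since 458 ≠ 1, base 9 is a Fermat witness: 493 is composite.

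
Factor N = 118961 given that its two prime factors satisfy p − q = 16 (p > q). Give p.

Since p = q + 16, we have 118961 = q(q + 16), so q² + 16q − 118961 = 0.
Discriminant: 16² + 4·118961 = 256 + 475844 = 476100; √476100 = 690.
q = (−16 + 690)/2 = 337, and p = q + 16 = 353.
Check: 337 · 353 = 118961.

353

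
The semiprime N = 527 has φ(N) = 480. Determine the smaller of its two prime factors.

17

φ(n) = (p−1)(q−1) = n − (p+q) + 1, so p + q = 527 − 480 + 1 = 48.
p and q are the roots of t² − 48t + 527 = 0.
Discriminant: 48² − 4·527 = 2304 − 2108 = 196; √196 = 14.
q = (48 − 14)/2 = 17, p = (48 + 14)/2 = 31.
Check: 17 · 31 = 527.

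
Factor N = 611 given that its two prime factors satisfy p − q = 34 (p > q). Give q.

13

Since p = q + 34, we have 611 = q(q + 34), so q² + 34q − 611 = 0.
Discriminant: 34² + 4·611 = 1156 + 2444 = 3600; √3600 = 60.
q = (−34 + 60)/2 = 13, and p = q + 34 = 47.
Check: 13 · 47 = 611.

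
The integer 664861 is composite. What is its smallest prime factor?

664861 is odd.
Digit sum 31, not divisible by 3.
Ends in 1: not divisible by 5.
7: 664861 = 7·94980 + 1
11: 664861 = 11·60441 + 10
13: 664861 = 13·51143 + 2
17: 664861 = 17·39109 + 8
19: 664861 = 19·34992 + 13
23: 664861 = 23·28907

23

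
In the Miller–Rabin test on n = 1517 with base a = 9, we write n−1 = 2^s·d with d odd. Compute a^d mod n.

934

1517 − 1 = 1516 = 2^2 · 379, so d = 379.
9^1 ≡ 9 (mod 1517)
9^2 ≡ 9^2 = 81 ≡ 81 (mod 1517)
9^4 ≡ 81^2 = 6561 ≡ 493 (mod 1517)
9^8 ≡ 493^2 = 243049 ≡ 329 (mod 1517)
9^16 ≡ 329^2 = 108241 ≡ 534 (mod 1517)
9^32 ≡ 534^2 = 285156 ≡ 1477 (mod 1517)
9^64 ≡ 1477^2 = 2181529 ≡ 83 (mod 1517)
9^128 ≡ 83^2 = 6889 ≡ 821 (mod 1517)
9^256 ≡ 821^2 = 674041 ≡ 493 (mod 1517)
379 = 256 + 64 + 32 + 16 + 8 + 2 + 1 in binary powers of 2.
So 9^379 ≡ 493 · 83 · 1477 · 534 · 329 · 81 · 9 ≡ 934 (mod 1517).
Squaring chain: 934 → 81; never reaches −1, so base 9 is a Miller–Rabin witness that 1517 is composite.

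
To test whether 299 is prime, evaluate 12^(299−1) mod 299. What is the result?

12^1 ≡ 12 (mod 299)
12^2 ≡ 12^2 = 144 ≡ 144 (mod 299)
12^4 ≡ 144^2 = 20736 ≡ 105 (mod 299)
12^8 ≡ 105^2 = 11025 ≡ 261 (mod 299)
12^16 ≡ 261^2 = 68121 ≡ 248 (mod 299)
12^32 ≡ 248^2 = 61504 ≡ 209 (mod 299)
12^64 ≡ 209^2 = 43681 ≡ 27 (mod 299)
12^128 ≡ 27^2 = 729 ≡ 131 (mod 299)
12^256 ≡ 131^2 = 17161 ≡ 118 (mod 299)
298 = 256 + 32 + 8 + 2 in binary powers of 2.
So 12^298 ≡ 118 · 209 · 261 · 144 ≡ 196 (mod 299).
Since 196 ≠ 1, base 12 is a Fermat witness: 299 is composite.

196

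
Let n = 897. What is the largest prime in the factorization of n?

897 = 3 · 299
299 = 13 · 23
23 is prime.
So 897 = 3 · 13 · 23; the largest prime factor is 23.

23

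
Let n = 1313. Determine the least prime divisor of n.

13

1313 is odd.
Digit sum 8, not divisible by 3.
Ends in 3: not divisible by 5.
7: 1313 = 7·187 + 4
11: 1313 = 11·119 + 4
13: 1313 = 13·101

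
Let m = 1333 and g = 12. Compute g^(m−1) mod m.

4

12^1 ≡ 12 (mod 1333)
12^2 ≡ 12^2 = 144 ≡ 144 (mod 1333)
12^4 ≡ 144^2 = 20736 ≡ 741 (mod 1333)
12^8 ≡ 741^2 = 549081 ≡ 1218 (mod 1333)
12^16 ≡ 1218^2 = 1483524 ≡ 1228 (mod 1333)
12^32 ≡ 1228^2 = 1507984 ≡ 361 (mod 1333)
12^64 ≡ 361^2 = 130321 ≡ 1020 (mod 1333)
12^128 ≡ 1020^2 = 1040400 ≡ 660 (mod 1333)
12^256 ≡ 660^2 = 435600 ≡ 1042 (mod 1333)
12^512 ≡ 1042^2 = 1085764 ≡ 702 (mod 1333)
12^1024 ≡ 702^2 = 492804 ≡ 927 (mod 1333)
1332 = 1024 + 256 + 32 + 16 + 4 in binary powers of 2.
So 12^1332 ≡ 927 · 1042 · 361 · 1228 · 741 ≡ 4 (mod 1333).
Since 4 ≠ 1, base 12 is a Fermat witness: 1333 is composite.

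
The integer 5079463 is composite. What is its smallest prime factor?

79

5079463 is odd.
Digit sum 34, not divisible by 3.
Ends in 3: not divisible by 5.
7: 5079463 = 7·725637 + 4
11: 5079463 = 11·461769 + 4
13: 5079463 = 13·390727 + 12
17: 5079463 = 17·298791 + 16
19: 5079463 = 19·267340 + 3
23: 5079463 = 23·220846 + 5
29: 5079463 = 29·175153 + 26
31: 5079463 = 31·163853 + 20
37: 5079463 = 37·137282 + 29
41: 5079463 = 41·123889 + 14
43: 5079463 = 43·118127 + 2
47: 5079463 = 47·108073 + 32
53: 5079463 = 53·95838 + 49
59: 5079463 = 59·86092 + 35
61: 5079463 = 61·83269 + 54
67: 5079463 = 67·75812 + 59
71: 5079463 = 71·71541 + 52
73: 5079463 = 73·69581 + 50
79: 5079463 = 79·64297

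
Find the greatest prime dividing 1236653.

97

1236653 = 11 · 112423
112423 = 19 · 5917
5917 = 61 · 97
97 is prime.
So 1236653 = 11 · 19 · 61 · 97; the largest prime factor is 97.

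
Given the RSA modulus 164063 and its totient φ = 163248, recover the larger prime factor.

457

φ(n) = (p−1)(q−1) = n − (p+q) + 1, so p + q = 164063 − 163248 + 1 = 816.
p and q are the roots of t² − 816t + 164063 = 0.
Discriminant: 816² − 4·164063 = 665856 − 656252 = 9604; √9604 = 98.
q = (816 − 98)/2 = 359, p = (816 + 98)/2 = 457.
Check: 359 · 457 = 164063.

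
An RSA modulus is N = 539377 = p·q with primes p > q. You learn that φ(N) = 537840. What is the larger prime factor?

φ(n) = (p−1)(q−1) = n − (p+q) + 1, so p + q = 539377 − 537840 + 1 = 1538.
p and q are the roots of t² − 1538t + 539377 = 0.
Discriminant: 1538² − 4·539377 = 2365444 − 2157508 = 207936; √207936 = 456.
q = (1538 − 456)/2 = 541, p = (1538 + 456)/2 = 997.
Check: 541 · 997 = 539377.

997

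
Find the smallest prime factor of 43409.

83

43409 is odd.
Digit sum 20, not divisible by 3.
Ends in 9: not divisible by 5.
7: 43409 = 7·6201 + 2
11: 43409 = 11·3946 + 3
13: 43409 = 13·3339 + 2
17: 43409 = 17·2553 + 8
19: 43409 = 19·2284 + 13
23: 43409 = 23·1887 + 8
29: 43409 = 29·1496 + 25
31: 43409 = 31·1400 + 9
37: 43409 = 37·1173 + 8
41: 43409 = 41·1058 + 31
43: 43409 = 43·1009 + 22
47: 43409 = 47·923 + 28
53: 43409 = 53·819 + 2
59: 43409 = 59·735 + 44
61: 43409 = 61·711 + 38
67: 43409 = 67·647 + 60
71: 43409 = 71·611 + 28
73: 43409 = 73·594 + 47
79: 43409 = 79·549 + 38
83: 43409 = 83·523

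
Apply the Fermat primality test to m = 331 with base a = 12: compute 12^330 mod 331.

1

12^1 ≡ 12 (mod 331)
12^2 ≡ 12^2 = 144 ≡ 144 (mod 331)
12^4 ≡ 144^2 = 20736 ≡ 214 (mod 331)
12^8 ≡ 214^2 = 45796 ≡ 118 (mod 331)
12^16 ≡ 118^2 = 13924 ≡ 22 (mod 331)
12^32 ≡ 22^2 = 484 ≡ 153 (mod 331)
12^64 ≡ 153^2 = 23409 ≡ 239 (mod 331)
12^128 ≡ 239^2 = 57121 ≡ 189 (mod 331)
12^256 ≡ 189^2 = 35721 ≡ 304 (mod 331)
330 = 256 + 64 + 8 + 2 in binary powers of 2.
So 12^330 ≡ 304 · 239 · 118 · 144 ≡ 1 (mod 331).
Since the result is 1, base 12 gives no evidence that 331 is composite.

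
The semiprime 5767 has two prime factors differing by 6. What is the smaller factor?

Since p = q + 6, we have 5767 = q(q + 6), so q² + 6q − 5767 = 0.
Discriminant: 6² + 4·5767 = 36 + 23068 = 23104; √23104 = 152.
q = (−6 + 152)/2 = 73, and p = q + 6 = 79.
Check: 73 · 79 = 5767.

73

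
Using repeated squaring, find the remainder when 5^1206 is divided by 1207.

1141

5^1 ≡ 5 (mod 1207)
5^2 ≡ 5^2 = 25 ≡ 25 (mod 1207)
5^4 ≡ 25^2 = 625 ≡ 625 (mod 1207)
5^8 ≡ 625^2 = 390625 ≡ 764 (mod 1207)
5^16 ≡ 764^2 = 583696 ≡ 715 (mod 1207)
5^32 ≡ 715^2 = 511225 ≡ 664 (mod 1207)
5^64 ≡ 664^2 = 440896 ≡ 341 (mod 1207)
5^128 ≡ 341^2 = 116281 ≡ 409 (mod 1207)
5^256 ≡ 409^2 = 167281 ≡ 715 (mod 1207)
5^512 ≡ 715^2 = 511225 ≡ 664 (mod 1207)
5^1024 ≡ 664^2 = 440896 ≡ 341 (mod 1207)
1206 = 1024 + 128 + 32 + 16 + 4 + 2 in binary powers of 2.
So 5^1206 ≡ 341 · 409 · 664 · 715 · 625 · 25 ≡ 1141 (mod 1207).
Since 1141 ≠ 1, base 5 is a Fermat witness: 1207 is composite.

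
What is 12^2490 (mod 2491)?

873

12^1 ≡ 12 (mod 2491)
12^2 ≡ 12^2 = 144 ≡ 144 (mod 2491)
12^4 ≡ 144^2 = 20736 ≡ 808 (mod 2491)
12^8 ≡ 808^2 = 652864 ≡ 222 (mod 2491)
12^16 ≡ 222^2 = 49284 ≡ 1955 (mod 2491)
12^32 ≡ 1955^2 = 3822025 ≡ 831 (mod 2491)
12^64 ≡ 831^2 = 690561 ≡ 554 (mod 2491)
12^128 ≡ 554^2 = 306916 ≡ 523 (mod 2491)
12^256 ≡ 523^2 = 273529 ≡ 2010 (mod 2491)
12^512 ≡ 2010^2 = 4040100 ≡ 2189 (mod 2491)
12^1024 ≡ 2189^2 = 4791721 ≡ 1528 (mod 2491)
12^2048 ≡ 1528^2 = 2334784 ≡ 717 (mod 2491)
2490 = 2048 + 256 + 128 + 32 + 16 + 8 + 2 in binary powers of 2.
So 12^2490 ≡ 717 · 2010 · 523 · 831 · 1955 · 222 · 144 ≡ 873 (mod 2491).
Since 873 ≠ 1, base 12 is a Fermat witness: 2491 is composite.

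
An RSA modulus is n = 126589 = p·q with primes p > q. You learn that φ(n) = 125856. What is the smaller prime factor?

277

φ(n) = (p−1)(q−1) = n − (p+q) + 1, so p + q = 126589 − 125856 + 1 = 734.
p and q are the roots of t² − 734t + 126589 = 0.
Discriminant: 734² − 4·126589 = 538756 − 506356 = 32400; √32400 = 180.
q = (734 − 180)/2 = 277, p = (734 + 180)/2 = 457.
Check: 277 · 457 = 126589.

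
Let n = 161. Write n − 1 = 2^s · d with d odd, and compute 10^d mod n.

161 − 1 = 160 = 2^5 · 5, so d = 5.
10^1 ≡ 10 (mod 161)
10^2 ≡ 10^2 = 100 ≡ 100 (mod 161)
10^4 ≡ 100^2 = 10000 ≡ 18 (mod 161)
5 = 4 + 1 in binary powers of 2.
So 10^5 ≡ 18 · 10 ≡ 19 (mod 161).
Squaring chain: 19 → 39 → 72 → 32 → 58; never reaches −1, so base 10 is a Miller–Rabin witness that 161 is composite.

19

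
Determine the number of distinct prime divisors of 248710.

6

248710 = 2 · 124355
124355 = 5 · 24871
24871 = 7 · 3553
3553 = 11 · 323
323 = 17 · 19
248710 = 2 · 5 · 7 · 11 · 17 · 19, which has 6 distinct prime factors.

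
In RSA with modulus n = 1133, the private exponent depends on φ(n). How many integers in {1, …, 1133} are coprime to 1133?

Factor: 1133 = 11 · 103.
φ(1133) = (11−1) · (103−1) = 10 · 102 = 1020.

1020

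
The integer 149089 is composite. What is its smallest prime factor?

29

149089 is odd.
Digit sum 31, not divisible by 3.
Ends in 9: not divisible by 5.
7: 149089 = 7·21298 + 3
11: 149089 = 11·13553 + 6
13: 149089 = 13·11468 + 5
17: 149089 = 17·8769 + 16
19: 149089 = 19·7846 + 15
23: 149089 = 23·6482 + 3
29: 149089 = 29·5141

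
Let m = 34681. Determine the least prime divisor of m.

79

34681 is odd.
Digit sum 22, not divisible by 3.
Ends in 1: not divisible by 5.
7: 34681 = 7·4954 + 3
11: 34681 = 11·3152 + 9
13: 34681 = 13·2667 + 10
17: 34681 = 17·2040 + 1
19: 34681 = 19·1825 + 6
23: 34681 = 23·1507 + 20
29: 34681 = 29·1195 + 26
31: 34681 = 31·1118 + 23
37: 34681 = 37·937 + 12
41: 34681 = 41·845 + 36
43: 34681 = 43·806 + 23
47: 34681 = 47·737 + 42
53: 34681 = 53·654 + 19
59: 34681 = 59·587 + 48
61: 34681 = 61·568 + 33
67: 34681 = 67·517 + 42
71: 34681 = 71·488 + 33
73: 34681 = 73·475 + 6
79: 34681 = 79·439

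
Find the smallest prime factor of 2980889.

2980889 is odd.
Digit sum 44, not divisible by 3.
Ends in 9: not divisible by 5.
7: 2980889 = 7·425841 + 2
11: 2980889 = 11·270989 + 10
13: 2980889 = 13·229299 + 2
17: 2980889 = 17·175346 + 7
19: 2980889 = 19·156888 + 17
23: 2980889 = 23·129603 + 20
29: 2980889 = 29·102789 + 8
31: 2980889 = 31·96157 + 22
37: 2980889 = 37·80564 + 21
41: 2980889 = 41·72704 + 25
43: 2980889 = 43·69323

43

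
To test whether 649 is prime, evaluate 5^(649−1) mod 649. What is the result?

5^1 ≡ 5 (mod 649)
5^2 ≡ 5^2 = 25 ≡ 25 (mod 649)
5^4 ≡ 25^2 = 625 ≡ 625 (mod 649)
5^8 ≡ 625^2 = 390625 ≡ 576 (mod 649)
5^16 ≡ 576^2 = 331776 ≡ 137 (mod 649)
5^32 ≡ 137^2 = 18769 ≡ 597 (mod 649)
5^64 ≡ 597^2 = 356409 ≡ 108 (mod 649)
5^128 ≡ 108^2 = 11664 ≡ 631 (mod 649)
5^256 ≡ 631^2 = 398161 ≡ 324 (mod 649)
5^512 ≡ 324^2 = 104976 ≡ 487 (mod 649)
648 = 512 + 128 + 8 in binary powers of 2.
So 5^648 ≡ 487 · 631 · 576 ≡ 4 (mod 649).
Since 4 ≠ 1, base 5 is a Fermat witness: 649 is composite.

4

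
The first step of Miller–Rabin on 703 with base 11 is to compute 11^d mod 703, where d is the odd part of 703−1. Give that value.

628

703 − 1 = 702 = 2^1 · 351, so d = 351.
11^1 ≡ 11 (mod 703)
11^2 ≡ 11^2 = 121 ≡ 121 (mod 703)
11^4 ≡ 121^2 = 14641 ≡ 581 (mod 703)
11^8 ≡ 581^2 = 337561 ≡ 121 (mod 703)
11^16 ≡ 121^2 = 14641 ≡ 581 (mod 703)
11^32 ≡ 581^2 = 337561 ≡ 121 (mod 703)
11^64 ≡ 121^2 = 14641 ≡ 581 (mod 703)
11^128 ≡ 581^2 = 337561 ≡ 121 (mod 703)
11^256 ≡ 121^2 = 14641 ≡ 581 (mod 703)
351 = 256 + 64 + 16 + 8 + 4 + 2 + 1 in binary powers of 2.
So 11^351 ≡ 581 · 581 · 581 · 121 · 581 · 121 · 11 ≡ 628 (mod 703).
Squaring chain: 628; never reaches −1, so base 11 is a Miller–Rabin witness that 703 is composite.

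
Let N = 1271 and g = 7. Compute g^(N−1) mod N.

893

7^1 ≡ 7 (mod 1271)
7^2 ≡ 7^2 = 49 ≡ 49 (mod 1271)
7^4 ≡ 49^2 = 2401 ≡ 1130 (mod 1271)
7^8 ≡ 1130^2 = 1276900 ≡ 816 (mod 1271)
7^16 ≡ 816^2 = 665856 ≡ 1123 (mod 1271)
7^32 ≡ 1123^2 = 1261129 ≡ 297 (mod 1271)
7^64 ≡ 297^2 = 88209 ≡ 510 (mod 1271)
7^128 ≡ 510^2 = 260100 ≡ 816 (mod 1271)
7^256 ≡ 816^2 = 665856 ≡ 1123 (mod 1271)
7^512 ≡ 1123^2 = 1261129 ≡ 297 (mod 1271)
7^1024 ≡ 297^2 = 88209 ≡ 510 (mod 1271)
1270 = 1024 + 128 + 64 + 32 + 16 + 4 + 2 in binary powers of 2.
So 7^1270 ≡ 510 · 816 · 510 · 297 · 1123 · 1130 · 49 ≡ 893 (mod 1271).
Since 893 ≠ 1, base 7 is a Fermat witness: 1271 is composite.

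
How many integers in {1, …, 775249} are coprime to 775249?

747600

Factor: 775249 = 61 · 71 · 179.
φ(775249) = (61−1) · (71−1) · (179−1) = 60 · 70 · 178 = 747600.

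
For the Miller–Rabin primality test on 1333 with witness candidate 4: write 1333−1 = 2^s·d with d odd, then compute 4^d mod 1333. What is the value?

901

1333 − 1 = 1332 = 2^2 · 333, so d = 333.
4^1 ≡ 4 (mod 1333)
4^2 ≡ 4^2 = 16 ≡ 16 (mod 1333)
4^4 ≡ 16^2 = 256 ≡ 256 (mod 1333)
4^8 ≡ 256^2 = 65536 ≡ 219 (mod 1333)
4^16 ≡ 219^2 = 47961 ≡ 1306 (mod 1333)
4^32 ≡ 1306^2 = 1705636 ≡ 729 (mod 1333)
4^64 ≡ 729^2 = 531441 ≡ 907 (mod 1333)
4^128 ≡ 907^2 = 822649 ≡ 188 (mod 1333)
4^256 ≡ 188^2 = 35344 ≡ 686 (mod 1333)
333 = 256 + 64 + 8 + 4 + 1 in binary powers of 2.
So 4^333 ≡ 686 · 907 · 219 · 256 · 4 ≡ 901 (mod 1333).
Squaring chain: 901 → 4; never reaches −1, so base 4 is a Miller–Rabin witness that 1333 is composite.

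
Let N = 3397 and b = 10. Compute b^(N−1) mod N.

3370

10^1 ≡ 10 (mod 3397)
10^2 ≡ 10^2 = 100 ≡ 100 (mod 3397)
10^4 ≡ 100^2 = 10000 ≡ 3206 (mod 3397)
10^8 ≡ 3206^2 = 10278436 ≡ 2511 (mod 3397)
10^16 ≡ 2511^2 = 6305121 ≡ 289 (mod 3397)
10^32 ≡ 289^2 = 83521 ≡ 1993 (mod 3397)
10^64 ≡ 1993^2 = 3972049 ≡ 956 (mod 3397)
10^128 ≡ 956^2 = 913936 ≡ 143 (mod 3397)
10^256 ≡ 143^2 = 20449 ≡ 67 (mod 3397)
10^512 ≡ 67^2 = 4489 ≡ 1092 (mod 3397)
10^1024 ≡ 1092^2 = 1192464 ≡ 117 (mod 3397)
10^2048 ≡ 117^2 = 13689 ≡ 101 (mod 3397)
3396 = 2048 + 1024 + 256 + 64 + 4 in binary powers of 2.
So 10^3396 ≡ 101 · 117 · 67 · 956 · 3206 ≡ 3370 (mod 3397).
Since 3370 ≠ 1, base 10 is a Fermat witness: 3397 is composite.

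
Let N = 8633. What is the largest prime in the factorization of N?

8633 = 89 · 97
97 is prime.
So 8633 = 89 · 97; the largest prime factor is 97.

97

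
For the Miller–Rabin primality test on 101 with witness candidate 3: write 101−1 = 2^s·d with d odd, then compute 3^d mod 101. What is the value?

101 − 1 = 100 = 2^2 · 25, so d = 25.
3^1 ≡ 3 (mod 101)
3^2 ≡ 3^2 = 9 ≡ 9 (mod 101)
3^4 ≡ 9^2 = 81 ≡ 81 (mod 101)
3^8 ≡ 81^2 = 6561 ≡ 97 (mod 101)
3^16 ≡ 97^2 = 9409 ≡ 16 (mod 101)
25 = 16 + 8 + 1 in binary powers of 2.
So 3^25 ≡ 16 · 97 · 3 ≡ 10 (mod 101).
Squaring chain: 10 → 100; reaches −1, so base 3 does not prove 101 composite.

10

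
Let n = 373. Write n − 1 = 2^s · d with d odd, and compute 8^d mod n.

269

373 − 1 = 372 = 2^2 · 93, so d = 93.
8^1 ≡ 8 (mod 373)
8^2 ≡ 8^2 = 64 ≡ 64 (mod 373)
8^4 ≡ 64^2 = 4096 ≡ 366 (mod 373)
8^8 ≡ 366^2 = 133956 ≡ 49 (mod 373)
8^16 ≡ 49^2 = 2401 ≡ 163 (mod 373)
8^32 ≡ 163^2 = 26569 ≡ 86 (mod 373)
8^64 ≡ 86^2 = 7396 ≡ 309 (mod 373)
93 = 64 + 16 + 8 + 4 + 1 in binary powers of 2.
So 8^93 ≡ 309 · 163 · 49 · 366 · 8 ≡ 269 (mod 373).
Squaring chain: 269 → 372; reaches −1, so base 8 does not prove 373 composite.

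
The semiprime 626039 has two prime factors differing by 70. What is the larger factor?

827

Since p = q + 70, we have 626039 = q(q + 70), so q² + 70q − 626039 = 0.
Discriminant: 70² + 4·626039 = 4900 + 2504156 = 2509056; √2509056 = 1584.
q = (−70 + 1584)/2 = 757, and p = q + 70 = 827.
Check: 757 · 827 = 626039.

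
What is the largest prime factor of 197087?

41

197087 = 11 · 17917
17917 = 19 · 943
943 = 23 · 41
41 is prime.
So 197087 = 11 · 19 · 23 · 41; the largest prime factor is 41.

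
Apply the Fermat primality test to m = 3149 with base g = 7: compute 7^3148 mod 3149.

272

7^1 ≡ 7 (mod 3149)
7^2 ≡ 7^2 = 49 ≡ 49 (mod 3149)
7^4 ≡ 49^2 = 2401 ≡ 2401 (mod 3149)
7^8 ≡ 2401^2 = 5764801 ≡ 2131 (mod 3149)
7^16 ≡ 2131^2 = 4541161 ≡ 303 (mod 3149)
7^32 ≡ 303^2 = 91809 ≡ 488 (mod 3149)
7^64 ≡ 488^2 = 238144 ≡ 1969 (mod 3149)
7^128 ≡ 1969^2 = 3876961 ≡ 542 (mod 3149)
7^256 ≡ 542^2 = 293764 ≡ 907 (mod 3149)
7^512 ≡ 907^2 = 822649 ≡ 760 (mod 3149)
7^1024 ≡ 760^2 = 577600 ≡ 1333 (mod 3149)
7^2048 ≡ 1333^2 = 1776889 ≡ 853 (mod 3149)
3148 = 2048 + 1024 + 64 + 8 + 4 in binary powers of 2.
So 7^3148 ≡ 853 · 1333 · 1969 · 2131 · 2401 ≡ 272 (mod 3149).
Since 272 ≠ 1, base 7 is a Fermat witness: 3149 is composite.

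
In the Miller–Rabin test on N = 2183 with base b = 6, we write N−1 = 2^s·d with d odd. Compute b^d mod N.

1548

2183 − 1 = 2182 = 2^1 · 1091, so d = 1091.
6^1 ≡ 6 (mod 2183)
6^2 ≡ 6^2 = 36 ≡ 36 (mod 2183)
6^4 ≡ 36^2 = 1296 ≡ 1296 (mod 2183)
6^8 ≡ 1296^2 = 1679616 ≡ 889 (mod 2183)
6^16 ≡ 889^2 = 790321 ≡ 75 (mod 2183)
6^32 ≡ 75^2 = 5625 ≡ 1259 (mod 2183)
6^64 ≡ 1259^2 = 1585081 ≡ 223 (mod 2183)
6^128 ≡ 223^2 = 49729 ≡ 1703 (mod 2183)
6^256 ≡ 1703^2 = 2900209 ≡ 1185 (mod 2183)
6^512 ≡ 1185^2 = 1404225 ≡ 556 (mod 2183)
6^1024 ≡ 556^2 = 309136 ≡ 1333 (mod 2183)
1091 = 1024 + 64 + 2 + 1 in binary powers of 2.
So 6^1091 ≡ 1333 · 223 · 36 · 6 ≡ 1548 (mod 2183).
Squaring chain: 1548; never reaches −1, so base 6 is a Miller–Rabin witness that 2183 is composite.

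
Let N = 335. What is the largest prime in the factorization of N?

335 = 5 · 67
67 is prime.
So 335 = 5 · 67; the largest prime factor is 67.

67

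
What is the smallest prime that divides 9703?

9703 is odd.
Digit sum 19, not divisible by 3.
Ends in 3: not divisible by 5.
7: 9703 = 7·1386 + 1
11: 9703 = 11·882 + 1
13: 9703 = 13·746 + 5
17: 9703 = 17·570 + 13
19: 9703 = 19·510 + 13
23: 9703 = 23·421 + 20
29: 9703 = 29·334 + 17
31: 9703 = 31·313

31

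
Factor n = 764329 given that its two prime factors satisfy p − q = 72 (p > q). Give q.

839

Since p = q + 72, we have 764329 = q(q + 72), so q² + 72q − 764329 = 0.
Discriminant: 72² + 4·764329 = 5184 + 3057316 = 3062500; √3062500 = 1750.
q = (−72 + 1750)/2 = 839, and p = q + 72 = 911.
Check: 839 · 911 = 764329.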